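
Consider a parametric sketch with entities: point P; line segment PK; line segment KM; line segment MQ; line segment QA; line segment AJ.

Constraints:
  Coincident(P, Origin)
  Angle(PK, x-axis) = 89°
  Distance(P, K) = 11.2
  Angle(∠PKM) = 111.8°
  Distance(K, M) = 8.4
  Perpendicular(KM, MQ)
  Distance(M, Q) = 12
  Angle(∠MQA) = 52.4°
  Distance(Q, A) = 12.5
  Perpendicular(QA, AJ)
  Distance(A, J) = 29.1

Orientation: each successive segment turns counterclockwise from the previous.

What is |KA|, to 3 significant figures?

4.62

KM is perpendicular to MQ, so MQ runs at -113°; with |MQ| = 12.0, Q = (-12.2, 3.39). ∠MQA = 52.4° gives QA at 14.8° from the x-axis; with |QA| = 12.5, A = (-0.113, 6.58). Then |KA| = |A − K| = 4.62.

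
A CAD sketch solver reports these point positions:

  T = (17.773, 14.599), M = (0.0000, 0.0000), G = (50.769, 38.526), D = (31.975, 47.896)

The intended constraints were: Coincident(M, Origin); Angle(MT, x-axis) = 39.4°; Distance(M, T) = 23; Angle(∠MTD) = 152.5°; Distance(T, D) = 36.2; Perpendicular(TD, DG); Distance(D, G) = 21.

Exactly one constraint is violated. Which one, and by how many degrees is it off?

Perpendicular(TD, DG) — off by 3.40°.

M = (0.00, 0.00) ✓; MT at 39.40° ✓; |MT| = 23.00 ✓; ∠MTD = 152.5° ✓; |TD| = 36.20 ✓; ∠(TD, DG) = 93.40° ✗; |DG| = 21.00 ✓.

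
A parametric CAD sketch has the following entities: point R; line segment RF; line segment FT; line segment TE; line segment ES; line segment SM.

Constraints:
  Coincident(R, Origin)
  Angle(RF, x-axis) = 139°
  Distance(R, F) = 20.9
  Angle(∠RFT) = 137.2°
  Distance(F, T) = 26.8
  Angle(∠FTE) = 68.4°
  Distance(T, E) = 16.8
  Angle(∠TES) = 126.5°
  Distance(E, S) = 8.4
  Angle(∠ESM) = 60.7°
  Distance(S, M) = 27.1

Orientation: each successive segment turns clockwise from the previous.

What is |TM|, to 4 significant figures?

11.35

∠TES = 126.5° gives ES at -68.90° from the x-axis; with |ES| = 8.4, S = (0.5530, 28.06). ∠ESM = 60.7° gives SM at 171.8° from the x-axis; with |SM| = 27.1, M = (-26.27, 31.92). Then |TM| = |M − T| = 11.35.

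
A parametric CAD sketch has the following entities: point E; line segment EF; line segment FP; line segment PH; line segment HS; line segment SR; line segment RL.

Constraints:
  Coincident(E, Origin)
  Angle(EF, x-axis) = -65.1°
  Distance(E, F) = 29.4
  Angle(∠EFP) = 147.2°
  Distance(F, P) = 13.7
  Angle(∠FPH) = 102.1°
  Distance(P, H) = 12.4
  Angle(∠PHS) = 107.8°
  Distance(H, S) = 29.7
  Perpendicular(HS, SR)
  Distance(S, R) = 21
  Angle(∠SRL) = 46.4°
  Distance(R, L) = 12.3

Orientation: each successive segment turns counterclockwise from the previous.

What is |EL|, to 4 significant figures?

17.29

The perpendicularity gives SR at right angles to HS, so SR runs at -152.2°; with |SR| = 21.0, R = (0.2065, -8.650). ∠SRL = 46.4° gives RL at -18.60° from the x-axis; with |RL| = 12.3, L = (11.86, -12.57). Then |EL| = |L − E| = 17.29.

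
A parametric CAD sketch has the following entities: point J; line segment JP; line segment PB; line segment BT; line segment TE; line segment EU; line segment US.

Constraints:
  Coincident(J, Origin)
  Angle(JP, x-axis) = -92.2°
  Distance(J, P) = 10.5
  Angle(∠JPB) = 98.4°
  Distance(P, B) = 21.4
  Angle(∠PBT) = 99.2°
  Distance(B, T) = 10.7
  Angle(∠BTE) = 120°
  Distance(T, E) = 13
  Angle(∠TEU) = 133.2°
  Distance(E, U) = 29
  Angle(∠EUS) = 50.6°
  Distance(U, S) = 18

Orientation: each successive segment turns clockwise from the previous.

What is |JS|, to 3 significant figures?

7.79

J is at the origin; JP runs at -92.2° with length 10.5, so P = (-0.403, -10.5). ∠JPB = 98.4° gives PB at -174° from the x-axis; with |PB| = 21.4, B = (-21.7, -12.8). ∠PBT = 99.2° gives BT at 105° from the x-axis; with |BT| = 10.7, T = (-24.5, -2.49). ∠BTE = 120.0° gives TE at 45.4° from the x-axis; with |TE| = 13.0, E = (-15.4, 6.77). ∠TEU = 133.2° gives EU at -1.40° from the x-axis; with |EU| = 29.0, U = (13.6, 6.06). ∠EUS = 50.6° gives US at -131° from the x-axis; with |US| = 18.0, S = (1.84, -7.57). Then |JS| = |S − J| = 7.79.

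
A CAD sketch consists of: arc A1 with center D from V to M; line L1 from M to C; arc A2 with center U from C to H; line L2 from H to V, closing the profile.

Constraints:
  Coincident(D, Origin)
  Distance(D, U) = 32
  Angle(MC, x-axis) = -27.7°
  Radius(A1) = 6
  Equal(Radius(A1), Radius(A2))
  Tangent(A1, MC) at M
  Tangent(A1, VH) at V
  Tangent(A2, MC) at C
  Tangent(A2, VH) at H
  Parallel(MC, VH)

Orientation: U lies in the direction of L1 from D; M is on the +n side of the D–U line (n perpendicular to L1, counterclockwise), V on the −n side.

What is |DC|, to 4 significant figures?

32.56

The slot axis is L1's direction at -27.7°, so u = (cos -27.7°, sin -27.7°) = (0.8854, -0.4648) and n = (−sin -27.7°, cos -27.7°) = (0.4648, 0.8854). D is at the origin and U lies 32.0 along u from D, so U = 32.0·u = (28.33, -14.87). Tangency of A1 to both parallel lines with radius 6.0 puts M and V at D ± 6.0·n: M = (2.789, 5.312), V = (-2.789, -5.312). Equal radii place C and H the same way about U: C = U + 6.0·n = (31.12, -9.563), H = U − 6.0·n = (25.54, -20.19). Then |DC| = |C − D| = 32.56.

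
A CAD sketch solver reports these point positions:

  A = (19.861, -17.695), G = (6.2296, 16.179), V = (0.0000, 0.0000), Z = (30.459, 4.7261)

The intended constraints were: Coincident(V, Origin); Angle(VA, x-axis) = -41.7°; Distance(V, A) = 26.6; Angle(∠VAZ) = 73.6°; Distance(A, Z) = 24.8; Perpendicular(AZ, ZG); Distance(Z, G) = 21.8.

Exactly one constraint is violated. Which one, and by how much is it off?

Distance(Z, G) = 21.8 — off by 5.00.

V = (0.00, 0.00) ✓; VA at -41.70° ✓; |VA| = 26.60 ✓; ∠VAZ = 73.60° ✓; |AZ| = 24.80 ✓; ∠(AZ, ZG) = 90.00° ✓; |ZG| = 26.80 ✗.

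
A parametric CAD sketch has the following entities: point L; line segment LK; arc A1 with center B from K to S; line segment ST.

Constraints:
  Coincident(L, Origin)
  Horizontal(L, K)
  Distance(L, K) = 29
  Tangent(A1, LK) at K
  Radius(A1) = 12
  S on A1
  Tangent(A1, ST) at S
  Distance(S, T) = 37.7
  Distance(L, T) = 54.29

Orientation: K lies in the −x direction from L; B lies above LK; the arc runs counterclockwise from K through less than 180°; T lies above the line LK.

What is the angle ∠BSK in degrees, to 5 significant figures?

42.811°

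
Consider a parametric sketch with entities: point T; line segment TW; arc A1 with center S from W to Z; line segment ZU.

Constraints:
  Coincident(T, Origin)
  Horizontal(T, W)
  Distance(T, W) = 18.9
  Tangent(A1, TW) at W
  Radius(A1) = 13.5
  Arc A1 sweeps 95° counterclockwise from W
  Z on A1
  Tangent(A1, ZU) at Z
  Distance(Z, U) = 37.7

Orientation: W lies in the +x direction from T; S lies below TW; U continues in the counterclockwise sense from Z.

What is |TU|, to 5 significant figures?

52.959

T is at the origin; TW is horizontal with |TW| = 18.9 and W on the +x side, so W = (18.900, 0.0000). A1 meets TW tangentially, so SW is at right angles to TW, so S = W + (0, -13.5) = (18.900, -13.500). On A1, W sits at bearing 90° from S; a 95° counterclockwise sweep puts Z at bearing 185°, so Z = S + 13.5·(cos 185°, sin 185°) = (5.4514, -14.677). Tangency of A1 to ZU means the radius SZ is perpendicular to ZU, so ZU runs along (−sin 185°, cos 185°); with |ZU| = 37.7, U = (8.7371, -52.233). Then |TU| = |U − T| = 52.959.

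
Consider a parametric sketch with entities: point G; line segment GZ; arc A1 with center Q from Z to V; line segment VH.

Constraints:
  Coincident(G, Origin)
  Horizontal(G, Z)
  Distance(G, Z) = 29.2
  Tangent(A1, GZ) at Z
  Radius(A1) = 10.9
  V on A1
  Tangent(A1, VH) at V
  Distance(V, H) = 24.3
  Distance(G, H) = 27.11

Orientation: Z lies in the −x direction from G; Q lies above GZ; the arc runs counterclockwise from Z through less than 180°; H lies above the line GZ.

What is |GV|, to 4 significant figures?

20.55

Checks: G.y = 0.00, Z.y = 0.00 ✓; |QV| = 10.90 ✓; ∠(QV, VH) = 90.00° ✓; |VH| = 24.30 ✓; |GH| = 27.11 ✓.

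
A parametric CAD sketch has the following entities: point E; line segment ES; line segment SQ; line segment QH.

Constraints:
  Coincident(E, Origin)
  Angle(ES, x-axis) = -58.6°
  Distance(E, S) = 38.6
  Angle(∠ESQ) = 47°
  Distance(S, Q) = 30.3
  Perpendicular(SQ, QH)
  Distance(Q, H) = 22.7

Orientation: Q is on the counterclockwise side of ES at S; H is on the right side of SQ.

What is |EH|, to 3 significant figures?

51.1

E is at the origin; ES runs at -58.6° with length 38.6, so S = 38.6·(cos -58.6°, sin -58.6°) = (20.1, -32.9). ∠ESQ = 47.0°, so SQ runs at -58.6° + (180° − 47.0°) = 74.4° from the x-axis; with |SQ| = 30.3, Q = S + 30.3·(cos 74.4°, sin 74.4°) = (28.3, -3.76). SQ ⟂ QH; with |QH| = 22.7 on the right of SQ, H = Q + 22.7·(0.963, -0.269) = (50.1, -9.87). Then |EH| = |H − E| = 51.1.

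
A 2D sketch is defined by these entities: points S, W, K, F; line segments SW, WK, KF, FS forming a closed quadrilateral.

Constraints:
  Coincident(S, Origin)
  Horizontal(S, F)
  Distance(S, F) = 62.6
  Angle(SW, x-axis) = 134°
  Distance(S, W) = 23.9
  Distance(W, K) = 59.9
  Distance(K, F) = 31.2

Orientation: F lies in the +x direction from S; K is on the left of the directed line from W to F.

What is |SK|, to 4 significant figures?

49.24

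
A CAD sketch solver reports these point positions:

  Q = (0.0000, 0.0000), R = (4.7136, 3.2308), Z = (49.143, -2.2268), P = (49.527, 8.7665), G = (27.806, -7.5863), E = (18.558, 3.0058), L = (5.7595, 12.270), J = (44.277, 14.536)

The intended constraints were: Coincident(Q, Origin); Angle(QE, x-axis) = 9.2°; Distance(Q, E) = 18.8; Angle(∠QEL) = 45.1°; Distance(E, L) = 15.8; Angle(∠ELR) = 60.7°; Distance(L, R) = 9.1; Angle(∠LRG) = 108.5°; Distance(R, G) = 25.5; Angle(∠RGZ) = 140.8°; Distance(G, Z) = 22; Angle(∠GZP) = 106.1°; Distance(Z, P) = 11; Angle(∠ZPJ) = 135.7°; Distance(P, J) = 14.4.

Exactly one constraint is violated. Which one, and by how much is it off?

Distance(P, J) = 14.4 — off by 6.60.

Q = (0.00, 0.00) ✓; QE at 9.200° ✓; |QE| = 18.80 ✓; ∠QEL = 45.10° ✓; |EL| = 15.80 ✓; ∠ELR = 60.70° ✓; |LR| = 9.100 ✓; ∠LRG = 108.5° ✓; |RG| = 25.50 ✓; ∠RGZ = 140.8° ✓; |GZ| = 22.00 ✓; ∠GZP = 106.1° ✓; |ZP| = 11.00 ✓; ∠ZPJ = 135.7° ✓; |PJ| = 7.801 ✗.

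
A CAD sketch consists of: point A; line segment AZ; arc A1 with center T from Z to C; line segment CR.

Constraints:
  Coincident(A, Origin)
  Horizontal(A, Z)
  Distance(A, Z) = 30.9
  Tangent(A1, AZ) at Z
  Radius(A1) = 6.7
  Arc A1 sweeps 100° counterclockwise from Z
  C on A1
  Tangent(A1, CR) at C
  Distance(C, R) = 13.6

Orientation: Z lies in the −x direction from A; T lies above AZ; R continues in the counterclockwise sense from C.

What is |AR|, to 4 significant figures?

34.10

On A1, Z sits at bearing -90° from T; a 100° counterclockwise sweep puts C at bearing 10°, so C = T + 6.7·(cos 10°, sin 10°) = (-24.30, 7.863). A1 meets CR tangentially, so TC is at right angles to CR, so CR runs along (−sin 10°, cos 10°); with |CR| = 13.6, R = (-26.66, 21.26). Then |AR| = |R − A| = 34.10.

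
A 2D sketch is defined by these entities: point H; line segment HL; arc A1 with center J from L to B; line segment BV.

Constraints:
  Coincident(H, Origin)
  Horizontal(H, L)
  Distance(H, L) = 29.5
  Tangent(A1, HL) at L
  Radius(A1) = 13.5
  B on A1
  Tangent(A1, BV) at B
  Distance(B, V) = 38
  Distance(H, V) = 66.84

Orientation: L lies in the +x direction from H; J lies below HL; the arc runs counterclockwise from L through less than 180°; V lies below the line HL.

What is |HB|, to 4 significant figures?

28.86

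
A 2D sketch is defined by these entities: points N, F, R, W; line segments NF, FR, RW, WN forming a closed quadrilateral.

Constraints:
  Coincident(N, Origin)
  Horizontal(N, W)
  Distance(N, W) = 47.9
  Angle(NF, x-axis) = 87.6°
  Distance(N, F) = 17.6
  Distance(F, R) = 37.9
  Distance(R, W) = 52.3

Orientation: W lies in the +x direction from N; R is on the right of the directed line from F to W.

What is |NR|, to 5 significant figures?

20.303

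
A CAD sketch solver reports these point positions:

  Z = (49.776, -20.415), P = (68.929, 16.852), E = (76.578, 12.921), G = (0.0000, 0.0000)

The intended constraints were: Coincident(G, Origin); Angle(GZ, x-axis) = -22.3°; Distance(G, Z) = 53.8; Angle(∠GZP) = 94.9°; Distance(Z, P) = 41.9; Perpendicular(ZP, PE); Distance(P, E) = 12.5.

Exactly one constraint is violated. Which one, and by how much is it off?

Distance(P, E) = 12.5 — off by 3.90.

G = (0.00, 0.00) ✓; GZ at -22.30° ✓; |GZ| = 53.80 ✓; ∠GZP = 94.90° ✓; |ZP| = 41.90 ✓; ∠(ZP, PE) = 90.00° ✓; |PE| = 8.600 ✗.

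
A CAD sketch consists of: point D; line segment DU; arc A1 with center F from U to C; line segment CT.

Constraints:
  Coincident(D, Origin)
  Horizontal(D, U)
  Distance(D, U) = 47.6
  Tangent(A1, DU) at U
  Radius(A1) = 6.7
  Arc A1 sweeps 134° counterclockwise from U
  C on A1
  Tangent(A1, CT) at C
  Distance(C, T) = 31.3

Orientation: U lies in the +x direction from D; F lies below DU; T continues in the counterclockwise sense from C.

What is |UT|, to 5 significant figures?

37.862

D is at the origin; D and U share the same y with |DU| = 47.6 and U on the +x side, so U = (47.600, 0.0000). Since A1 is tangent to DU there, FU ⟂ DU, so F = U + (0, -6.7) = (47.600, -6.7000). On A1, U sits at bearing 90° from F; a 134° counterclockwise sweep puts C at bearing 224°, so C = F + 6.7·(cos 224°, sin 224°) = (42.780, -11.354). Tangency of A1 to CT means the radius FC is perpendicular to CT, so CT runs along (−sin 224°, cos 224°); with |CT| = 31.3, T = (64.523, -33.870). Then |UT| = |T − U| = 37.862.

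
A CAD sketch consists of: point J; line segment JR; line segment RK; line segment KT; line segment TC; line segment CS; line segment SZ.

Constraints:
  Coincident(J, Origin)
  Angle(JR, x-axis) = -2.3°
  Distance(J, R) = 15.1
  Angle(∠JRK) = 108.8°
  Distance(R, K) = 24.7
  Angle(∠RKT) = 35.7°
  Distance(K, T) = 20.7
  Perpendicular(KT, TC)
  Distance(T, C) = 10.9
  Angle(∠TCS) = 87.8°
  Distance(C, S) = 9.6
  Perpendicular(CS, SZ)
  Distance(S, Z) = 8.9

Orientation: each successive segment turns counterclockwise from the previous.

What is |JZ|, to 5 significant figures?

21.283

∠TCS = 87.8° gives CS at 35.400° from the x-axis; with |CS| = 9.6, S = (20.452, 7.5438). CS ⟂ SZ, so SZ runs at 125.40°; with |SZ| = 8.9, Z = (15.297, 14.798). Then |JZ| = |Z − J| = 21.283.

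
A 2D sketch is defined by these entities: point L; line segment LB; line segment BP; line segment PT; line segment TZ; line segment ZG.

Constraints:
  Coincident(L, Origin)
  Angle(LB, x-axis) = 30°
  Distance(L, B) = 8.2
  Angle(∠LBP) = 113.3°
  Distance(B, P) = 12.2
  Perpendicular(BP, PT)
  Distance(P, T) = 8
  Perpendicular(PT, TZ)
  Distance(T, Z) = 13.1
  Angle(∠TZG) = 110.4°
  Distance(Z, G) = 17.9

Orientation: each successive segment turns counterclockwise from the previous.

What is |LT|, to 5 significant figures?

15.451

L is at the origin; LB runs at 30.0° with length 8.2, so B = (7.1014, 4.1000). ∠LBP = 113.3° gives BP at 96.700° from the x-axis; with |BP| = 12.2, P = (5.6780, 16.217). BP ⟂ PT, so PT runs at -173.30°; with |PT| = 8.0, T = (-2.2673, 15.283). Then |LT| = |T − L| = 15.451.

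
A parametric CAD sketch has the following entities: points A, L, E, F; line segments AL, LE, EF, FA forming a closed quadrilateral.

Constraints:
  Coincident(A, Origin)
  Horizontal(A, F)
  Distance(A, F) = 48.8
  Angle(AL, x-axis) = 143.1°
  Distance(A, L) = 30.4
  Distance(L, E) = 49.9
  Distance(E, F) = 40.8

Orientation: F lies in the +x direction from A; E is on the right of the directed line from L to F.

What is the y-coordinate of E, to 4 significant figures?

-16.51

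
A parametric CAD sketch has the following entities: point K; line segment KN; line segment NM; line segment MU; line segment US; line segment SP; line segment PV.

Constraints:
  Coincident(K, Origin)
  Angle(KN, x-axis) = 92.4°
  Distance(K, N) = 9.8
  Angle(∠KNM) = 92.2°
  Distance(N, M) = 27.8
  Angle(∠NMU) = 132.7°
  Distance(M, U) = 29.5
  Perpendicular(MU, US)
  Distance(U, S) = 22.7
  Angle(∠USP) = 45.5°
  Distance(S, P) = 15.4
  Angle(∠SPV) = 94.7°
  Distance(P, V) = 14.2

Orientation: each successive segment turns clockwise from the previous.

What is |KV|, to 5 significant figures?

47.497

∠USP = 45.5° gives SP at 92.800° from the x-axis; with |SP| = 15.4, P = (32.834, -9.2857). ∠SPV = 94.7° gives PV at 7.5000° from the x-axis; with |PV| = 14.2, V = (46.912, -7.4323). Then |KV| = |V − K| = 47.497.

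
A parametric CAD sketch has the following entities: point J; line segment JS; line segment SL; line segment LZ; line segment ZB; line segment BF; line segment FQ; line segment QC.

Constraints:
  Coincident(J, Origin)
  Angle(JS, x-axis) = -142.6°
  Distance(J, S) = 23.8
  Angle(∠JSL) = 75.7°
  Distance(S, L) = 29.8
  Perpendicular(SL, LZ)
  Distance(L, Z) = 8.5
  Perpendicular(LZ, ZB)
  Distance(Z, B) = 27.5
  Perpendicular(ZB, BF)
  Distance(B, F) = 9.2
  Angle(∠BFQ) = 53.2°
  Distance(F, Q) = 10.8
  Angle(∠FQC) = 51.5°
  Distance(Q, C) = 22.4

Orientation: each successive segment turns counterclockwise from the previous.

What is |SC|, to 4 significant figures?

15.69

J is at the origin; JS runs at -142.6° with length 23.8, so S = (-18.91, -14.46). ∠JSL = 75.7° gives SL at -38.30° from the x-axis; with |SL| = 29.8, L = (4.479, -32.92). SL is perpendicular to LZ, so LZ runs at 51.70°; with |LZ| = 8.5, Z = (9.747, -26.25). LZ is perpendicular to ZB, so ZB runs at 141.7°; with |ZB| = 27.5, B = (-11.83, -9.210). The perpendicularity gives BF at right angles to ZB, so BF runs at -128.3°; with |BF| = 9.2, F = (-17.54, -16.43). ∠BFQ = 53.2° gives FQ at -1.500° from the x-axis; with |FQ| = 10.8, Q = (-6.740, -16.71). ∠FQC = 51.5° gives QC at 127.0° from the x-axis; with |QC| = 22.4, C = (-20.22, 1.176). Then |SC| = |C − S| = 15.69.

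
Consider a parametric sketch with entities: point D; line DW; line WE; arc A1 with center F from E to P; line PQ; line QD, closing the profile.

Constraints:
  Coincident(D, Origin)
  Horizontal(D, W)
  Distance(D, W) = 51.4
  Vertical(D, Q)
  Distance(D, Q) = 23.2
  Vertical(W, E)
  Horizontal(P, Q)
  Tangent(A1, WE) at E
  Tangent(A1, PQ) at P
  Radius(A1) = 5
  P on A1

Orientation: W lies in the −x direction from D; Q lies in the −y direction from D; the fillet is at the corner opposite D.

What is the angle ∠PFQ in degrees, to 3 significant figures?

83.8°

D is at the origin; DW is horizontal with |DW| = 51.4 and W on the −x side, so W = (-51.4, 0.00). DQ is vertical with |DQ| = 23.2 and Q on the −y side, so Q = (0.00, -23.2). The virtual corner opposite D is at (-51.4, -23.2). Since A1 is tangent to WE there, FE ⟂ WE and tangency of A1 to PQ means the radius FP is perpendicular to PQ, with radius 5.0, so the center F sits 5.0 in from both sides at F = (-46.4, -18.2). That places the tangent points at E = (-51.4, -18.2) on WE and P = (-46.4, -23.2) on PQ. Then cos ∠PFQ = FP·FQ / (|FP||FQ|), giving 83.8°.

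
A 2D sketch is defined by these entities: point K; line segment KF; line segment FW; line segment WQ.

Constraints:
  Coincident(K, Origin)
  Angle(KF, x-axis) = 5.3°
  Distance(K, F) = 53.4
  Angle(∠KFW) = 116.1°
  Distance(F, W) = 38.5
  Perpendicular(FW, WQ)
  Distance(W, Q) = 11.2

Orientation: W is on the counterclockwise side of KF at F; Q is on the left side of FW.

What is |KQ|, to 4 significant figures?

72.07

K is at the origin; KF runs at 5.3° with length 53.4, so F = 53.4·(cos 5.3°, sin 5.3°) = (53.17, 4.933). ∠KFW = 116.1°, so FW runs at 5.3° + (180° − 116.1°) = 69.20° from the x-axis; with |FW| = 38.5, W = F + 38.5·(cos 69.20°, sin 69.20°) = (66.84, 40.92). FW ⟂ WQ; with |WQ| = 11.2 on the left of FW, Q = W + 11.2·(-0.9348, 0.3551) = (56.37, 44.90). Then |KQ| = |Q − K| = 72.07.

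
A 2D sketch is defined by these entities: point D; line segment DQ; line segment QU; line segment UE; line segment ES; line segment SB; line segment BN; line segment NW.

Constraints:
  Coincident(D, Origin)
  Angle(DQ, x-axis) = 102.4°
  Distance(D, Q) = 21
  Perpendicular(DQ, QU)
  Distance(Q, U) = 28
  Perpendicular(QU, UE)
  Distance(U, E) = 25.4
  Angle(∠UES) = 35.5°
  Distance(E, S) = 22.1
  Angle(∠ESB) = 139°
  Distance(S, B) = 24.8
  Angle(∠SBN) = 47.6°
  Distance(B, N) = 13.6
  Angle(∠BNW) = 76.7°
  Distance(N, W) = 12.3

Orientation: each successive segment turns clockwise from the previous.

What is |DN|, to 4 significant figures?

38.80

D is at the origin; DQ runs at 102.4° with length 21.0, so Q = (-4.509, 20.51). DQ is perpendicular to QU, so QU runs at 12.40°; with |QU| = 28.0, U = (22.84, 26.52). QU is perpendicular to UE, so UE runs at -77.60°; with |UE| = 25.4, E = (28.29, 1.715). ∠UES = 35.5° gives ES at 137.9° from the x-axis; with |ES| = 22.1, S = (11.89, 16.53). ∠ESB = 139.0° gives SB at 96.90° from the x-axis; with |SB| = 24.8, B = (8.915, 41.15). ∠SBN = 47.6° gives BN at -35.50° from the x-axis; with |BN| = 13.6, N = (19.99, 33.25). Then |DN| = |N − D| = 38.80.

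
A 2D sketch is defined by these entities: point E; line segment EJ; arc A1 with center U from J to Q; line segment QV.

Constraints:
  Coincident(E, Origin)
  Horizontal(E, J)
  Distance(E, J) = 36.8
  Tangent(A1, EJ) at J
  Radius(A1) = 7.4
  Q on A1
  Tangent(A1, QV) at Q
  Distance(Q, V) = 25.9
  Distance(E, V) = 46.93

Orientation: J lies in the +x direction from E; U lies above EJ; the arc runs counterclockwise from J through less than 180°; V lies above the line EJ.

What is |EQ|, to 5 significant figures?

44.752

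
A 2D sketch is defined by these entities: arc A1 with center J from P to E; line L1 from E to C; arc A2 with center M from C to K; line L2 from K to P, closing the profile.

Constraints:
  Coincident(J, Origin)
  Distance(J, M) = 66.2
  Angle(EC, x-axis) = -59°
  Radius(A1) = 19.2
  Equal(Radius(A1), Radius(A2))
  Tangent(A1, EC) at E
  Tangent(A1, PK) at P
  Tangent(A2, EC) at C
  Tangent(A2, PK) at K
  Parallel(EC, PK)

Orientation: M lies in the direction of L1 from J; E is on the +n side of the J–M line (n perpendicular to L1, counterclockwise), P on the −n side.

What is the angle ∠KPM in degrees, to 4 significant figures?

16.17°

Tangency of A1 to both parallel lines with radius 19.2 puts E and P at J ± 19.2·n: E = (16.46, 9.889), P = (-16.46, -9.889). Equal radii place C and K the same way about M: C = M + 19.2·n = (50.55, -46.86), K = M − 19.2·n = (17.64, -66.63). Then cos ∠KPM = PK·PM / (|PK||PM|), giving 16.17°.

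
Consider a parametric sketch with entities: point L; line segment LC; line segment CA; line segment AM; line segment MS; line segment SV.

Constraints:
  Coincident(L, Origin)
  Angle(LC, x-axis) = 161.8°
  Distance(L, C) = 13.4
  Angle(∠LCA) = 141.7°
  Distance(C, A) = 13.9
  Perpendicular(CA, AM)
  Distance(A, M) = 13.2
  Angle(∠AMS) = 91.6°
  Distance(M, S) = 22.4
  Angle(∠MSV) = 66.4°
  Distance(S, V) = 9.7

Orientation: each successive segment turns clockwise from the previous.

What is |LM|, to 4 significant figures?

24.90

L is at the origin; LC runs at 161.8° with length 13.4, so C = (-12.73, 4.185). ∠LCA = 141.7° gives CA at 123.5° from the x-axis; with |CA| = 13.9, A = (-20.40, 15.78). CA ⟂ AM, so AM runs at 33.50°; with |AM| = 13.2, M = (-9.394, 23.06). Then |LM| = |M − L| = 24.90.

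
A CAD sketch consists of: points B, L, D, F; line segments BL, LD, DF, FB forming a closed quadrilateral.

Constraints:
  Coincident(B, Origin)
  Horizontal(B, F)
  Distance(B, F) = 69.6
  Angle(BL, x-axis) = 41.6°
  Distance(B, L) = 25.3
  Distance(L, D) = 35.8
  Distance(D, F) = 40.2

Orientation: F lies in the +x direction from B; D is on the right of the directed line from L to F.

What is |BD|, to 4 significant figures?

36.59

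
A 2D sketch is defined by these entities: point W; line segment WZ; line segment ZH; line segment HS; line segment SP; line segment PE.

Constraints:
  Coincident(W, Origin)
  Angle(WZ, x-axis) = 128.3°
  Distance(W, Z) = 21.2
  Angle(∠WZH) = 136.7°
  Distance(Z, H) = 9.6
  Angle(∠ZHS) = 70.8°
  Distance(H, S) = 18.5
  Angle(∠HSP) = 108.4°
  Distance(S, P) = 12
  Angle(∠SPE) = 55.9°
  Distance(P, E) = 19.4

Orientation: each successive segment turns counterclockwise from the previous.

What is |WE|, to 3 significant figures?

22.3

∠HSP = 108.4° gives SP at -7.60° from the x-axis; with |SP| = 12.0, P = (-7.28, -1.72). ∠SPE = 55.9° gives PE at 116° from the x-axis; with |PE| = 19.4, E = (-15.9, 15.6). Then |WE| = |E − W| = 22.3.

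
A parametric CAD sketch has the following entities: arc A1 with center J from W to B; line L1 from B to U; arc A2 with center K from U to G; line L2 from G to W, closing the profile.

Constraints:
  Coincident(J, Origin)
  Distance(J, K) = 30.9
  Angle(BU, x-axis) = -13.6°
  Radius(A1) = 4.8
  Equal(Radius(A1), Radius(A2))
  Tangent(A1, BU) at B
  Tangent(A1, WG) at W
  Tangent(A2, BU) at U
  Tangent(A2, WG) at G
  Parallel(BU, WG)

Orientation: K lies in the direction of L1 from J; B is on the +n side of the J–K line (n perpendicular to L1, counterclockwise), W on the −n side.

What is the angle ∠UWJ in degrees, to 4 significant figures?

72.74°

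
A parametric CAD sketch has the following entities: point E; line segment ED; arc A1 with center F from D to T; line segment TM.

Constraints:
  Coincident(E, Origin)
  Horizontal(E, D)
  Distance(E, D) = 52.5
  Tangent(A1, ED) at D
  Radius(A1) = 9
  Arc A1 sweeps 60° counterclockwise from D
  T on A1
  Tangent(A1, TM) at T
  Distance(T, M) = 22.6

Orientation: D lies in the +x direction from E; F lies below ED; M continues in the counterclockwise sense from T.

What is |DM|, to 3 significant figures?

30.7

E is at the origin; ED is horizontal with |ED| = 52.5 and D on the +x side, so D = (52.5, 0.00). Tangency of A1 to ED means the radius FD is perpendicular to ED, so F = D + (0, -9) = (52.5, -9.00). On A1, D sits at bearing 90° from F; a 60° counterclockwise sweep puts T at bearing 150°, so T = F + 9.0·(cos 150°, sin 150°) = (44.7, -4.50). Tangency of A1 to TM means the radius FT is perpendicular to TM, so TM runs along (−sin 150°, cos 150°); with |TM| = 22.6, M = (33.4, -24.1). Then |DM| = |M − D| = 30.7.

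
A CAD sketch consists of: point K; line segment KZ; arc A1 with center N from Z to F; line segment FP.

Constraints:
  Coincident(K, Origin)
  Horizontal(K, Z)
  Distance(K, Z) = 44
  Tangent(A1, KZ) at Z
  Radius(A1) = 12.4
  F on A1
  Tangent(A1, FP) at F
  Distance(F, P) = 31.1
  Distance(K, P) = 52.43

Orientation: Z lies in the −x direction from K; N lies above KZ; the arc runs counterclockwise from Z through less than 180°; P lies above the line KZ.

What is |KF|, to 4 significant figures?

33.75

Checks: |NF| = 12.40 ✓; ∠(NF, FP) = 90.00° ✓; |FP| = 31.10 ✓; |KP| = 52.43 ✓.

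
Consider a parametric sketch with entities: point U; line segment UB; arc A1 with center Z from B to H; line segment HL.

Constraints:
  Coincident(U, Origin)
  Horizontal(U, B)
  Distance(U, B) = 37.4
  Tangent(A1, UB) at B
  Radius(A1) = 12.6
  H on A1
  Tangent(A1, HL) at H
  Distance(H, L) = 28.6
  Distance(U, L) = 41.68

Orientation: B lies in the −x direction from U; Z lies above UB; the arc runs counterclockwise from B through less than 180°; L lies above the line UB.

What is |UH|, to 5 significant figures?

26.934

U is at the origin; UB is horizontal with |UB| = 37.4 and B on the −x side, so B = (-37.400, 0.0000). Since A1 is tangent to UB there, ZB ⟂ UB, so Z = B + (0, 12.6) = (-37.400, 12.600). Since ZH ⟂ HL (tangency), |ZL| = √(12.6² + 28.6²) = 31.253 regardless of where H sits on A1. So L lies on both circle(U, 41.68) and circle(Z, 31.253); the above-UB intersection is L = (-18.388, 37.405). H is the foot of the tangent from L: H = (-25.158, 9.6174).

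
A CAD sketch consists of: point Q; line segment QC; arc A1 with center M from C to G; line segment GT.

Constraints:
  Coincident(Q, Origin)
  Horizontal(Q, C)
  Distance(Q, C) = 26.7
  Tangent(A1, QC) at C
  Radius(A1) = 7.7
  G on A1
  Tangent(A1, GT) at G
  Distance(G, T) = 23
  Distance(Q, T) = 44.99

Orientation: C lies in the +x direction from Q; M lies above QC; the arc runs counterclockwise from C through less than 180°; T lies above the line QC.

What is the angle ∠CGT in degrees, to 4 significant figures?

132.4°

Q is at the origin; QC is horizontal with |QC| = 26.7 and C on the +x side, so C = (26.70, 0.000). The tangent condition forces MC to be normal to QC, so M = C + (0, 7.7) = (26.70, 7.700). Since MG ⟂ GT (tangency), |MT| = √(7.7² + 23.0²) = 24.25 regardless of where G sits on A1. So T lies on both circle(Q, 44.99) and circle(M, 24.25); the above-QC intersection is T = (32.32, 31.29). G is the foot of the tangent from T: G = (34.37, 8.385).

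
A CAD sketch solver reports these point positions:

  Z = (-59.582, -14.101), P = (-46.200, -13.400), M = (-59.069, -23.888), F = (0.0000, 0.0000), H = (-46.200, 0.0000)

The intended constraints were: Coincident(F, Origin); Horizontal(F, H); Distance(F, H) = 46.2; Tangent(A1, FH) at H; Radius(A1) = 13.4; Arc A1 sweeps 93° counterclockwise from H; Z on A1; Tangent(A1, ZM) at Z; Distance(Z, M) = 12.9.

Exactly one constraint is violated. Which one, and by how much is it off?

Distance(Z, M) = 12.9 — off by 3.10.

F = (0.00, 0.00) ✓; F.y = 0.00, H.y = 0.00 ✓; |FH| = 46.20 ✓; ∠(PH, HF) = 90.00° ✓; |PH| = 13.40 ✓; bearing(P→Z) − bearing(P→H) = 93.00° ✓; |PZ| = 13.40 ✓; ∠(PZ, ZM) = 90.00° ✓; |ZM| = 9.800 ✗.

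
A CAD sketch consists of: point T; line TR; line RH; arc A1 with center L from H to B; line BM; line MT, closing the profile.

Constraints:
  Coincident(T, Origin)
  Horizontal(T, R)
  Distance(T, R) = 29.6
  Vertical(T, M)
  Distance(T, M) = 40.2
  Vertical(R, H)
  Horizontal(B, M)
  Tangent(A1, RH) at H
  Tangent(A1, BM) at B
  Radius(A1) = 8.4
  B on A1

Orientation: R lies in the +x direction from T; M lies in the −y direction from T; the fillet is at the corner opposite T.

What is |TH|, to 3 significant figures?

43.4

T is at the origin; TR is horizontal with |TR| = 29.6 and R on the +x side, so R = (29.6, 0.00). TM is vertical with |TM| = 40.2 and M on the −y side, so M = (0.00, -40.2). The virtual corner opposite T is at (29.6, -40.2). Tangency of A1 to RH means the radius LH is perpendicular to RH and A1 meets BM tangentially, so LB is at right angles to BM, with radius 8.4, so the center L sits 8.4 in from both sides at L = (21.2, -31.8). That places the tangent points at H = (29.6, -31.8) on RH and B = (21.2, -40.2) on BM. Then |TH| = |H − T| = 43.4.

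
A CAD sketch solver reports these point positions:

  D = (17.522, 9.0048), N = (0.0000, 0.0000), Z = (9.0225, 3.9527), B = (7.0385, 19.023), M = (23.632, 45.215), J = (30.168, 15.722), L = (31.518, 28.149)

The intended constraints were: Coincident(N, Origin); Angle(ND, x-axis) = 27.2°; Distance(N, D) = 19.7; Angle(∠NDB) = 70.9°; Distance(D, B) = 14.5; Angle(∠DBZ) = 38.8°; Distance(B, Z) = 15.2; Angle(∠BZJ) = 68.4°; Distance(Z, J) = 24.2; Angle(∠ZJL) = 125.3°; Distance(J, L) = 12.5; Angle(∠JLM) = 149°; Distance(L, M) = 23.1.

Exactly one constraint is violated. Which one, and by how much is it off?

Distance(L, M) = 23.1 — off by 4.30.

N = (0.00, 0.00) ✓; ND at 27.20° ✓; |ND| = 19.70 ✓; ∠NDB = 70.90° ✓; |DB| = 14.50 ✓; ∠DBZ = 38.80° ✓; |BZ| = 15.20 ✓; ∠BZJ = 68.40° ✓; |ZJ| = 24.20 ✓; ∠ZJL = 125.3° ✓; |JL| = 12.50 ✓; ∠JLM = 149.0° ✓; |LM| = 18.80 ✗.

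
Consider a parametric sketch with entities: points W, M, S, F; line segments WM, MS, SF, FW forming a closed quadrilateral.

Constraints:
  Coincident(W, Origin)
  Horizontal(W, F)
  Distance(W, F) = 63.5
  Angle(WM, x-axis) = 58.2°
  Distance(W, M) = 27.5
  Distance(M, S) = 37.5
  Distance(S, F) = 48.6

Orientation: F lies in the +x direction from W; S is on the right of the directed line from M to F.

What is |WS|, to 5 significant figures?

22.032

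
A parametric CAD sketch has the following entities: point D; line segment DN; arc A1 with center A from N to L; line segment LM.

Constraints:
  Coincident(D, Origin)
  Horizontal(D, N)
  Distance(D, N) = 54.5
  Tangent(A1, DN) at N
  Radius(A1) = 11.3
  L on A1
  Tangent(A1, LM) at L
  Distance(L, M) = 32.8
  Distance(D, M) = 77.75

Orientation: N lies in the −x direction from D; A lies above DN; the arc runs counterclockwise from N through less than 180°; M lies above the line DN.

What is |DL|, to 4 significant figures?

48.47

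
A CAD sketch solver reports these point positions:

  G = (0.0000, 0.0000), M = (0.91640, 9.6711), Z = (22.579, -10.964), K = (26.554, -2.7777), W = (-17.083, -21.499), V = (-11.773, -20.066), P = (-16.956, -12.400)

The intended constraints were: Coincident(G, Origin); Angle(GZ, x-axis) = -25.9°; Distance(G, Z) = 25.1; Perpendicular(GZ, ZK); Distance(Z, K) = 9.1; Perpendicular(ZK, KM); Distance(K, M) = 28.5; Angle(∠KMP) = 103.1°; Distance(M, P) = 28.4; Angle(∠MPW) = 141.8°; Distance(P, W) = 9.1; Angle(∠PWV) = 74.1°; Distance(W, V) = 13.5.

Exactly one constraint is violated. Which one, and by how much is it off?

Distance(W, V) = 13.5 — off by 8.00.

G = (0.00, 0.00) ✓; GZ at -25.90° ✓; |GZ| = 25.10 ✓; ∠(GZ, ZK) = 90.00° ✓; |ZK| = 9.100 ✓; ∠(ZK, KM) = 90.00° ✓; |KM| = 28.50 ✓; ∠KMP = 103.1° ✓; |MP| = 28.40 ✓; ∠MPW = 141.8° ✓; |PW| = 9.100 ✓; ∠PWV = 74.10° ✓; |WV| = 5.500 ✗.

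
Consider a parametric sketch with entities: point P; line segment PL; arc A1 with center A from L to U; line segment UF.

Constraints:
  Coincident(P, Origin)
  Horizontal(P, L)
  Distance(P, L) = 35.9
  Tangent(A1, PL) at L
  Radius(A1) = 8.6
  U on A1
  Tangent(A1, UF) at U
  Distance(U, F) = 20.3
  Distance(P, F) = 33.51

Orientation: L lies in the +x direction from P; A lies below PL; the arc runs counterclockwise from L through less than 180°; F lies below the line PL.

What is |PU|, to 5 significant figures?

28.337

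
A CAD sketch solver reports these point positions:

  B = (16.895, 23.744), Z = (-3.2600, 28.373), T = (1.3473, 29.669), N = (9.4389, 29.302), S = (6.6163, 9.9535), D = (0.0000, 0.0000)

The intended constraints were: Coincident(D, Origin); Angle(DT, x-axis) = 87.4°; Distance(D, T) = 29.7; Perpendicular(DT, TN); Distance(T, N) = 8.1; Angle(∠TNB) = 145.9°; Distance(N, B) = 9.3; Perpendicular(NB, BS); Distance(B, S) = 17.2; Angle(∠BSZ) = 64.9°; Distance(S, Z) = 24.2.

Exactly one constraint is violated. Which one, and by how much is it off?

Distance(S, Z) = 24.2 — off by 3.30.

D = (0.00, 0.00) ✓; DT at 87.40° ✓; |DT| = 29.70 ✓; ∠(DT, TN) = 90.00° ✓; |TN| = 8.100 ✓; ∠TNB = 145.9° ✓; |NB| = 9.300 ✓; ∠(NB, BS) = 90.00° ✓; |BS| = 17.20 ✓; ∠BSZ = 64.90° ✓; |SZ| = 20.90 ✗.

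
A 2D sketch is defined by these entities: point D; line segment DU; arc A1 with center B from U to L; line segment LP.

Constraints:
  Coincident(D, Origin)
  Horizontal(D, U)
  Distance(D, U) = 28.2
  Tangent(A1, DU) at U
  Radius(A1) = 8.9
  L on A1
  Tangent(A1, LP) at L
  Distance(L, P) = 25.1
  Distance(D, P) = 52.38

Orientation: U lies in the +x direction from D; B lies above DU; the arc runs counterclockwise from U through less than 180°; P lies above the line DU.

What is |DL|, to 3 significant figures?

37.7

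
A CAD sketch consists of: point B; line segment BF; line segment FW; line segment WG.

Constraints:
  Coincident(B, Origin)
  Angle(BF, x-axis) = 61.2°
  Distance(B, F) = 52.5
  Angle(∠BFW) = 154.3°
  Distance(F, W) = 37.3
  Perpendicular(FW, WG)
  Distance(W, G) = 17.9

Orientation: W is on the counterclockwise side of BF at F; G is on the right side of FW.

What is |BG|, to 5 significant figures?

93.873

∠BFW = 154.3°, so FW runs at 61.2° + (180° − 154.3°) = 86.900° from the x-axis; with |FW| = 37.3, W = F + 37.3·(cos 86.900°, sin 86.900°) = (27.309, 83.252). FW is perpendicular to WG; with |WG| = 17.9 on the right of FW, G = W + 17.9·(0.99854, -0.054079) = (45.183, 82.284). Then |BG| = |G − B| = 93.873.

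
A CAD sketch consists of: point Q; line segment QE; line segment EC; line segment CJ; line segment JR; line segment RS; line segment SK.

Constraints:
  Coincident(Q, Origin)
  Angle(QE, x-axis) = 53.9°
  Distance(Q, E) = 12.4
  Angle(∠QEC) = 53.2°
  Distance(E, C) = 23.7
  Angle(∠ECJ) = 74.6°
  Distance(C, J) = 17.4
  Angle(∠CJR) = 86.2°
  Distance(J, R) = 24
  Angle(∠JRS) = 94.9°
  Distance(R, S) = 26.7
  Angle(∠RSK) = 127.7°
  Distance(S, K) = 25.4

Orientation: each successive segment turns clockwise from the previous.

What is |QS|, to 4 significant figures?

27.28

Q is at the origin; QE runs at 53.9° with length 12.4, so E = (7.306, 10.02). ∠QEC = 53.2° gives EC at -72.90° from the x-axis; with |EC| = 23.7, C = (14.27, -12.63). ∠ECJ = 74.6° gives CJ at -178.3° from the x-axis; with |CJ| = 17.4, J = (-3.118, -13.15). ∠CJR = 86.2° gives JR at 87.90° from the x-axis; with |JR| = 24.0, R = (-2.238, 10.83). ∠JRS = 94.9° gives RS at 2.800° from the x-axis; with |RS| = 26.7, S = (24.43, 12.14). Then |QS| = |S − Q| = 27.28.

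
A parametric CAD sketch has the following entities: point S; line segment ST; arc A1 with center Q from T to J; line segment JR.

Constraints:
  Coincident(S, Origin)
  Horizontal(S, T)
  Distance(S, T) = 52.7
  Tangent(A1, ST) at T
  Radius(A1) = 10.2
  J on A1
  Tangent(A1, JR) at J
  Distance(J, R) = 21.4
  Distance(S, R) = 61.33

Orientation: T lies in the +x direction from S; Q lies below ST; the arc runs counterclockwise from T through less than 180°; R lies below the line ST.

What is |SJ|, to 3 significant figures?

45.4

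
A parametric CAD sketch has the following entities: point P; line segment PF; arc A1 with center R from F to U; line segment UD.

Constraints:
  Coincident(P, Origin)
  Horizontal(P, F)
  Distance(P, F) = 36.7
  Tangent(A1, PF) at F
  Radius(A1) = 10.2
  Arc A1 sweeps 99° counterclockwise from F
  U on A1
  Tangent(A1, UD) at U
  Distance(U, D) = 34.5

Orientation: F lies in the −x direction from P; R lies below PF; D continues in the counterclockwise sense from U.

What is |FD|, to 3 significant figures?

46.1

P is at the origin; P and F share the same y with |PF| = 36.7 and F on the −x side, so F = (-36.7, 0.00). A1 meets PF tangentially, so RF is at right angles to PF, so R = F + (0, -10.2) = (-36.7, -10.2). On A1, F sits at bearing 90° from R; a 99° counterclockwise sweep puts U at bearing 189°, so U = R + 10.2·(cos 189°, sin 189°) = (-46.8, -11.8). A1 meets UD tangentially, so RU is at right angles to UD, so UD runs along (−sin 189°, cos 189°); with |UD| = 34.5, D = (-41.4, -45.9). Then |FD| = |D − F| = 46.1.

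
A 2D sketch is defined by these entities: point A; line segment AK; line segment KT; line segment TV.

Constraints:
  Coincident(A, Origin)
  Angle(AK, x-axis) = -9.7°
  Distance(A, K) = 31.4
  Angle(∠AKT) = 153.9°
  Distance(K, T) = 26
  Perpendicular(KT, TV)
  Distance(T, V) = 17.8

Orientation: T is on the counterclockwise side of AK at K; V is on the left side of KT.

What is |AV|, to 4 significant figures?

54.34

∠AKT = 153.9°, so KT runs at -9.7° + (180° − 153.9°) = 16.40° from the x-axis; with |KT| = 26.0, T = K + 26.0·(cos 16.40°, sin 16.40°) = (55.89, 2.050). KT ⟂ TV; with |TV| = 17.8 on the left of KT, V = T + 17.8·(-0.2823, 0.9593) = (50.87, 19.13). Then |AV| = |V − A| = 54.34.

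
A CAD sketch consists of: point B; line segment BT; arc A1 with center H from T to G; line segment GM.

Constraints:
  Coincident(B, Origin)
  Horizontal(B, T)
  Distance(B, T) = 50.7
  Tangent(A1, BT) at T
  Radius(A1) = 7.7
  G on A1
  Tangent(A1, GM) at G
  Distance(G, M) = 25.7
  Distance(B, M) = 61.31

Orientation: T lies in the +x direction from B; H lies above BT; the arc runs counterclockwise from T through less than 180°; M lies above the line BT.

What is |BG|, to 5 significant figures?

58.914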